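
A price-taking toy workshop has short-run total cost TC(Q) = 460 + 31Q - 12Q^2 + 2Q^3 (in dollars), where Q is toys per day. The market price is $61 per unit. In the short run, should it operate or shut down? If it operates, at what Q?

Produce at Q = 5

Variable cost is VC = 31Q - 12Q^2 + 2Q^3, so AVC = VC/Q = 31 - 12Q + 2Q^2 and MC = dTC/dQ = 31 - 24Q + 6Q^2.
The AVC parabola has its vertex at Q = 12/4 = 3, where AVC = 31 - 12·3 + 2·3^2 = $13.
Because $61 ≥ $13, revenue can cover variable cost; the firm operates.
P = MC gives -30 - 24Q + 6Q^2 = 0, with roots -1 and 5. Take the larger (rising MC): Q* = 5.
Check: AVC at Q = 5 is $21 ≤ P, so revenue covers variable cost.
Profit = P·Q − TC = 61·5 − 565 = -$260, a loss, but smaller than the $460 fixed cost the firm would lose by shutting down.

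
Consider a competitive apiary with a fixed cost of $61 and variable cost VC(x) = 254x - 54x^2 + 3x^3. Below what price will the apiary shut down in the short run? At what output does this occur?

$11 per unit, at x = 9

Short-run supply begins at min AVC. From VC = 254x - 54x^2 + 3x^3, AVC = 254 - 54x + 3x^2.
At the minimum of AVC, MC = AVC. MC = 254 - 108x + 9x^2; setting MC = AVC gives 6x^2 - 54x = 0, so x = 9. min AVC = 11.
The firm shuts down for any P below $11.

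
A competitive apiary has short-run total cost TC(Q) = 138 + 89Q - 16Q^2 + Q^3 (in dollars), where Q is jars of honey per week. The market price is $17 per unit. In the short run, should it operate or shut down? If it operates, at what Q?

Shut down

Variable cost is VC = 89Q - 16Q^2 + Q^3, so AVC = VC/Q = 89 - 16Q + Q^2 and MC = dTC/dQ = 89 - 32Q + 3Q^2.
AVC is minimized where dAVC/dQ = -16 + 2Q = 0, at Q = 8; min AVC = 89 - 16·8 + 8^2 = $25.
With P < min AVC ($17 < $25), every unit sold adds to the loss.
Shutting down limits the loss to fixed cost, $138.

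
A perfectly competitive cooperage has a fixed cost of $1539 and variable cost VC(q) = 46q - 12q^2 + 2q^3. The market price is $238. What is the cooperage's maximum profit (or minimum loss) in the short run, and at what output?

Profit = -$259 at q = 8

AVC = 46 - 12q + 2q^2 has its minimum $28 at q = 3; price $238 clears that bar, so the firm operates.
With MC = 46 - 24q + 6q^2, P = MC on the upward-sloping part at q* = 8.
TR = 238·8 = 1904. TC = 1539 + 624 = 2163. Profit = 1904 − 2163 = -$259.
By producing, the firm covers all variable cost plus $1280 of fixed cost; shutting down would lose the full $1539.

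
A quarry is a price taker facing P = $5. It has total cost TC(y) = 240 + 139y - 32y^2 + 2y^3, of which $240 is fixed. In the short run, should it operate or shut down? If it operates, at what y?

Shut down

Strip out fixed cost: VC = 139y - 32y^2 + 2y^3. Then AVC = 139 - 32y + 2y^2 and MC = 139 - 64y + 6y^2.
AVC hits its minimum where MC = AVC, at y = 8, giving min AVC = 139 - 32·8 + 2·8^2 = $11.
P = $5 lies below min AVC = $11; no output level covers variable cost.
Best response: produce nothing and absorb the $240 fixed cost.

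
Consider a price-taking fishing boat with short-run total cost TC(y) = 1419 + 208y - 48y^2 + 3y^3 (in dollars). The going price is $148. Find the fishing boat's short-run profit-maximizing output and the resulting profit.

AVC = 208 - 48y + 3y^2; min AVC = $16 at y = 8. Since P = $148 ≥ min AVC, the firm produces.
With MC = 208 - 96y + 9y^2, P = MC on the upward-sloping part at y* = 10.
TR = 148·10 = 1480. TC = 1419 + 280 = 1699. Profit = 1480 − 1699 = -$219.
That loss of $219 beats the $1419 the firm would lose by shutting down; producing recovers $1200 of fixed cost.

Profit = -$219 at y = 10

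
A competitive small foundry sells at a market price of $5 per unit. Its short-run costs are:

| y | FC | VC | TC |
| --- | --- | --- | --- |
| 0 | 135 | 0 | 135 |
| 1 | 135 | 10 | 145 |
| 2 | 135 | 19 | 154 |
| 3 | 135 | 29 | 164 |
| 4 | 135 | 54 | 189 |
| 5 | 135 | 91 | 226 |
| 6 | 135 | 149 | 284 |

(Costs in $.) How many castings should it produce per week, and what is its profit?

Tabulate TR − TC: y=0: -135; y=1: -140; y=2: -144; y=3: -149; y=4: -169; y=5: -201; y=6: -254.
Profit is highest at y = 0. Equivalently, the lowest AVC in the table is 19/2 ≈ $9.50 at y = 2, and P = $5 falls below it — price never covers variable cost, so the firm shuts down and loses only its fixed cost.

y = 0 (shut down); profit = -$135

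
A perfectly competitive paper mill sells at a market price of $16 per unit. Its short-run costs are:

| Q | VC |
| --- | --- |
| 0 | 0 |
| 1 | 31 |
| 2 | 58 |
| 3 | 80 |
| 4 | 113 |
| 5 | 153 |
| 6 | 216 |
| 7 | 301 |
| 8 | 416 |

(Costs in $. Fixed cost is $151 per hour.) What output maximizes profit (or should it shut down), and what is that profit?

Compute π = P·Q − TC at each output: Q=0: -151; Q=1: -166; Q=2: -177; Q=3: -183; Q=4: -200; Q=5: -224; Q=6: -271; Q=7: -340; Q=8: -439.
Profit is highest at Q = 0. Equivalently, the lowest AVC in the table is 80/3 ≈ $26.67 at Q = 3, and P = $16 falls below it — price never covers variable cost, so the firm shuts down and loses only its fixed cost.

Q = 0 (shut down); profit = -$151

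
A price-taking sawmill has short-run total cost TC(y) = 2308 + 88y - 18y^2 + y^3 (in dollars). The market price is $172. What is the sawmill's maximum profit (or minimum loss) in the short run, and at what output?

Profit = -$348 at y = 14

AVC = 88 - 18y + y^2 has its minimum $7 at y = 9; price $172 clears that bar, so the firm operates.
MC = 88 - 36y + 3y^2. Setting P = MC and taking the root on the rising branch gives y* = 14.
TR = 172·14 = 2408. TC = 2308 + 448 = 2756. Profit = 2408 − 2756 = -$348.
That loss of $348 beats the $2308 the firm would lose by shutting down; producing recovers $1960 of fixed cost.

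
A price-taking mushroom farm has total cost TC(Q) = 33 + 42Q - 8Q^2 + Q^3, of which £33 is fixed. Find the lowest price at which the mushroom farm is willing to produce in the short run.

£26 per unit

The firm shuts down when price falls below the minimum of average variable cost. AVC = VC/Q = 42 - 8Q + Q^2.
dAVC/dQ = -8 + 2Q = 0 gives Q = 4. min AVC = 42 - 8·4 + 4^2 = 26.
The firm shuts down for any P below £26.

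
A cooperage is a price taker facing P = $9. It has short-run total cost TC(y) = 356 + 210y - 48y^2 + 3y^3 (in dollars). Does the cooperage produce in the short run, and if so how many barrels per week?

Shut down

Strip out fixed cost: VC = 210y - 48y^2 + 3y^3. Then AVC = 210 - 48y + 3y^2 and MC = 210 - 96y + 9y^2.
AVC hits its minimum where MC = AVC, at y = 8, giving min AVC = 210 - 48·8 + 3·8^2 = $18.
With P < min AVC ($9 < $18), every unit sold adds to the loss.
Best response: produce nothing and absorb the $356 fixed cost.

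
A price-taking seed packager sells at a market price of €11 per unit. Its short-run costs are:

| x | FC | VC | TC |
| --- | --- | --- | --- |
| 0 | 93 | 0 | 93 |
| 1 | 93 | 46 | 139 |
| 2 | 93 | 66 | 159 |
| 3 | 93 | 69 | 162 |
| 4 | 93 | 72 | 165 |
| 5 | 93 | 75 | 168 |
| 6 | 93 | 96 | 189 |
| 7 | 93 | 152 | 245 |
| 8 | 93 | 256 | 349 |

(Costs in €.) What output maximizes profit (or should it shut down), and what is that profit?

x = 0 (shut down); profit = -€93

Compute π = P·x − TC at each output: x=0: -93; x=1: -128; x=2: -137; x=3: -129; x=4: -121; x=5: -113; x=6: -123; x=7: -168; x=8: -261.
Profit is highest at x = 0. Equivalently, the lowest AVC in the table is 75/5 ≈ €15 at x = 5, and P = €11 falls below it — price never covers variable cost, so the firm shuts down and loses only its fixed cost.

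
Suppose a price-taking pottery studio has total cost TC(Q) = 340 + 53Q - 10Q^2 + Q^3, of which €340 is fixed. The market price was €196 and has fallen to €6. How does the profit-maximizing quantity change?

Output falls from 11 to 0 (the firm shuts down)

MC = 53 - 20Q + 3Q^2; the shutdown threshold is min AVC = €28 (at Q = 5).
At P = €196 ≥ min AVC, set P = MC on the rising branch: Q = 11.
At P = €6 < min AVC = €28, price no longer covers variable cost at any output, so the firm shuts down: Q = 0.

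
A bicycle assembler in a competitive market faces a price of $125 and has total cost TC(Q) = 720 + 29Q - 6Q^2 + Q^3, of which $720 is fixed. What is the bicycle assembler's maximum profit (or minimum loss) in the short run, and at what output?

Profit = -$80 at Q = 8

AVC = 29 - 6Q + Q^2; min AVC = $20 at Q = 3. Since P = $125 ≥ min AVC, the firm produces.
MC = 29 - 12Q + 3Q^2. Setting P = MC and taking the root on the rising branch gives Q* = 8.
TR = 125·8 = 1000. TC = 720 + 360 = 1080. Profit = 1000 − 1080 = -$80.
By producing, the firm covers all variable cost plus $640 of fixed cost; shutting down would lose the full $720.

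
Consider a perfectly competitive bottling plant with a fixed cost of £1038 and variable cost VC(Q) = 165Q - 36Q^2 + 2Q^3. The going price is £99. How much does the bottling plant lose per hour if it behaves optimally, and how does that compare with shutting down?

Profit = -£70 at Q = 11

AVC = 165 - 36Q + 2Q^2 has its minimum £3 at Q = 9; price £99 clears that bar, so the firm operates.
With MC = 165 - 72Q + 6Q^2, P = MC on the upward-sloping part at Q* = 11.
TR = 99·11 = 1089. TC = 1038 + 121 = 1159. Profit = 1089 − 1159 = -£70.
By producing, the firm covers all variable cost plus £968 of fixed cost; shutting down would lose the full £1038.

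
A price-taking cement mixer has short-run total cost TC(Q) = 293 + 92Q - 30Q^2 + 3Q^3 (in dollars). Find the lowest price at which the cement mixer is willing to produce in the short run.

The firm shuts down when price falls below the minimum of average variable cost. AVC = VC/Q = 92 - 30Q + 3Q^2.
At the minimum of AVC, MC = AVC. MC = 92 - 60Q + 9Q^2; setting MC = AVC gives 6Q^2 - 30Q = 0, so Q = 5. min AVC = 17.
The firm shuts down for any P below $17.

$17 per unit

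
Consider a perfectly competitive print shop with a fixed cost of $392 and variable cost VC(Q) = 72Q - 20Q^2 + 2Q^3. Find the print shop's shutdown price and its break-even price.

AVC = 72 - 20Q + 2Q^2; minimized at Q = 5, giving min AVC = $22. That is the shutdown price.
ATC = 392/Q + 72 - 20Q + 2Q^2. Setting dATC/dQ = −392/Q^2 − 20 + 4Q = 0 gives Q = 7 (since 4·7^3 − 20·7^2 = 392).
min ATC = 392/7 + 72 − 20·7 + 2·7^2 = $86. That is the break-even price.
For $22 ≤ P < $86 the firm produces at a loss; below $22 it shuts down.

Shutdown price = $22; break-even price = $86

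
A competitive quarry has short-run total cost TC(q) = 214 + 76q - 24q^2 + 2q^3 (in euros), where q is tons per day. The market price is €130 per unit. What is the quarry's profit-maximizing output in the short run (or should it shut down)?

Variable cost is VC = 76q - 24q^2 + 2q^3, so AVC = VC/q = 76 - 24q + 2q^2 and MC = dTC/dq = 76 - 48q + 6q^2.
The AVC parabola has its vertex at q = 24/4 = 6, where AVC = 76 - 24·6 + 2·6^2 = €4.
P = €130 exceeds min AVC = €4, so the firm stays open.
Solving P = MC: -54 - 48q + 6q^2 = 0 ⇒ q = -1 or 9. On the upward-sloping branch, q* = 9.
Check: AVC at q = 9 is €22 ≤ P, so revenue covers variable cost.
Profit = P·q − TC = 130·9 − 412 = €758.

Produce at q = 9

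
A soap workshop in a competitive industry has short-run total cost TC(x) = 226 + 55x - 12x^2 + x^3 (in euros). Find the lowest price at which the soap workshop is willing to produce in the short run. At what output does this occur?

The firm shuts down when price falls below the minimum of average variable cost. AVC = VC/x = 55 - 12x + x^2.
dAVC/dx = -12 + 2x = 0 gives x = 6. min AVC = 55 - 12·6 + 6^2 = 19.
The firm shuts down for any P below €19.

€19 per unit, at x = 6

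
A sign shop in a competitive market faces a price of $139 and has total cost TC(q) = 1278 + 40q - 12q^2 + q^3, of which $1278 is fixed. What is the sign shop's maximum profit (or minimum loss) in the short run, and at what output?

AVC = 40 - 12q + q^2; min AVC = $4 at q = 6. Since P = $139 ≥ min AVC, the firm produces.
With MC = 40 - 24q + 3q^2, P = MC on the upward-sloping part at q* = 11.
TR = 139·11 = 1529. TC = 1278 + 319 = 1597. Profit = 1529 − 1597 = -$68.
By producing, the firm covers all variable cost plus $1210 of fixed cost; shutting down would lose the full $1278.

Profit = -$68 at q = 11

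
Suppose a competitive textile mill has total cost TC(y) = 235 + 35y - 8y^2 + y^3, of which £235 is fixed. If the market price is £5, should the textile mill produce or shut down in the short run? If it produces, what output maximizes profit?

Strip out fixed cost: VC = 35y - 8y^2 + y^3. Then AVC = 35 - 8y + y^2 and MC = 35 - 16y + 3y^2.
AVC is minimized where dAVC/dy = -8 + 2y = 0, at y = 4; min AVC = 35 - 8·4 + 4^2 = £19.
With P < min AVC (£5 < £19), every unit sold adds to the loss.
The firm minimizes its loss by shutting down and losing only its fixed cost of £235.

Shut down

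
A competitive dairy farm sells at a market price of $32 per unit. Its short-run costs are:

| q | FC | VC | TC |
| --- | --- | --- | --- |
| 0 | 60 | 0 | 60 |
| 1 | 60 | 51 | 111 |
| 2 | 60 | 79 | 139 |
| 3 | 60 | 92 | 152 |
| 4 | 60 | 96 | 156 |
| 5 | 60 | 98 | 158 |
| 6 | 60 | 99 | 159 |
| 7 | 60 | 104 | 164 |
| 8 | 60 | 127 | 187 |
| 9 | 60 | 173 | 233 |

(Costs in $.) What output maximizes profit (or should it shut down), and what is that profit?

q = 8; profit = $69

Compute π = P·q − TC at each output: q=0: -60; q=1: -79; q=2: -75; q=3: -56; q=4: -28; q=5: 2; q=6: 33; q=7: 60; q=8: 69; q=9: 55.
Profit is maximized at q = 8. AVC there is 127/8 = $15.88 ≤ P, so producing beats shutting down (which would give -$60).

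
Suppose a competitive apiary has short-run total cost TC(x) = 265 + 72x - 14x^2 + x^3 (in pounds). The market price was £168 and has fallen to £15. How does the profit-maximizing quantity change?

AVC = 72 - 14x + x^2, minimized at x = 7 where min AVC = £23. MC = 72 - 28x + 3x^2.
At P = £168 ≥ min AVC, set P = MC on the rising branch: x = 12.
At P = £15 < min AVC = £23, price no longer covers variable cost at any output, so the firm shuts down: x = 0.

Output falls from 12 to 0 (the firm shuts down)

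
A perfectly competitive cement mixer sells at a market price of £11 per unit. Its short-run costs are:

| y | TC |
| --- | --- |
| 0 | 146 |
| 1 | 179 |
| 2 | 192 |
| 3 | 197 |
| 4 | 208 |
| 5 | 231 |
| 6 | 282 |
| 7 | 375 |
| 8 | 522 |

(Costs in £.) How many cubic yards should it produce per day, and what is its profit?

y = 0 (shut down); profit = -£146

Compute π = P·y − TC at each output: y=0: -146; y=1: -168; y=2: -170; y=3: -164; y=4: -164; y=5: -176; y=6: -216; y=7: -298; y=8: -434.
Profit is highest at y = 0. Equivalently, the lowest AVC in the table is 62/4 ≈ £15.50 at y = 4, and P = £11 falls below it — price never covers variable cost, so the firm shuts down and loses only its fixed cost.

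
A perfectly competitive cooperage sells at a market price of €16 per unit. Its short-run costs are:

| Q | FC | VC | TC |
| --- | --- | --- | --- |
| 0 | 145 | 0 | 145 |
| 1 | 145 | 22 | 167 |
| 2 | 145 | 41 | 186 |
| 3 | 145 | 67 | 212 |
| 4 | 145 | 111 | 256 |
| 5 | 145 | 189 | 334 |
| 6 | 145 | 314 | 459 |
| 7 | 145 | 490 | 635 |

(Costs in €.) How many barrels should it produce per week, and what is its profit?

Q = 0 (shut down); profit = -€145

Tabulate TR − TC: Q=0: -145; Q=1: -151; Q=2: -154; Q=3: -164; Q=4: -192; Q=5: -254; Q=6: -363; Q=7: -523.
Profit is highest at Q = 0. Equivalently, the lowest AVC in the table is 41/2 ≈ €20.50 at Q = 2, and P = €16 falls below it — price never covers variable cost, so the firm shuts down and loses only its fixed cost.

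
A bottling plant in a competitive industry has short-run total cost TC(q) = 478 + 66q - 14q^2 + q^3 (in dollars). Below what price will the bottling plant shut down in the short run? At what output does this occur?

$17 per unit, at q = 7

The firm shuts down when price falls below the minimum of average variable cost. AVC = VC/q = 66 - 14q + q^2.
At the minimum of AVC, MC = AVC. MC = 66 - 28q + 3q^2; setting MC = AVC gives 2q^2 - 14q = 0, so q = 7. min AVC = 17.
So the shutdown price is $17.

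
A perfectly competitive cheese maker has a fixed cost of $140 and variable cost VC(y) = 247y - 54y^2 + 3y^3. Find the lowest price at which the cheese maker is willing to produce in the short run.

Short-run supply begins at min AVC. From VC = 247y - 54y^2 + 3y^3, AVC = 247 - 54y + 3y^2.
dAVC/dy = -54 + 6y = 0 gives y = 9. min AVC = 247 - 54·9 + 3·9^2 = 4.
The firm shuts down for any P below $4.

$4 per unit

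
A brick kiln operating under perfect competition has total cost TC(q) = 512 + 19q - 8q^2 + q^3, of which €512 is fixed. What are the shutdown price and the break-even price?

Shutdown price = €3; break-even price = €83

Shutdown price = min AVC. AVC = 19 - 8q + q^2, with vertex at q = 4 and minimum €3.
ATC = 512/q + 19 - 8q + q^2. Setting dATC/dq = −512/q^2 − 8 + 2q = 0 gives q = 8 (since 2·8^3 − 8·8^2 = 512).
min ATC = 512/8 + 19 − 8·8 + 8^2 = €83. That is the break-even price.
For €3 ≤ P < €83 the firm produces at a loss; below €3 it shuts down.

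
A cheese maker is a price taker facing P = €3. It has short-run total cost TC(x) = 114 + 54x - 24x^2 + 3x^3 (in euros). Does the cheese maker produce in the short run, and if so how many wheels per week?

Shut down

From TC, MC = TC'(x) = 54 - 48x + 9x^2 and AVC = VC/x = 54 - 24x + 3x^2.
AVC is minimized where dAVC/dx = -24 + 6x = 0, at x = 4; min AVC = 54 - 24·4 + 3·4^2 = €6.
P = €3 lies below min AVC = €6; no output level covers variable cost.
The firm minimizes its loss by shutting down and losing only its fixed cost of €114.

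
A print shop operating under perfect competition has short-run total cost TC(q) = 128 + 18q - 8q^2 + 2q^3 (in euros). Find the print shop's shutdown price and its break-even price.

Shutdown price = €10; break-even price = €50

Shutdown price = min AVC. AVC = 18 - 8q + 2q^2, with vertex at q = 2 and minimum €10.
ATC = 128/q + 18 - 8q + 2q^2. Setting dATC/dq = −128/q^2 − 8 + 4q = 0 gives q = 4 (since 4·4^3 − 8·4^2 = 128).
min ATC = 128/4 + 18 − 8·4 + 2·4^2 = €50. That is the break-even price.
For €10 ≤ P < €50 the firm produces at a loss; below €10 it shuts down.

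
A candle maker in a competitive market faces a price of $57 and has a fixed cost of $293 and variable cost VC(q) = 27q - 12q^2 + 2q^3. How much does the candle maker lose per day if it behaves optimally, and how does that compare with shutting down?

Profit = -$93 at q = 5

AVC = 27 - 12q + 2q^2 has its minimum $9 at q = 3; price $57 clears that bar, so the firm operates.
MC = 27 - 24q + 6q^2. Setting P = MC and taking the root on the rising branch gives q* = 5.
TR = 57·5 = 285. TC = 293 + 85 = 378. Profit = 285 − 378 = -$93.
Shutting down would mean losing the fixed cost of $293, so operating at a loss of $93 is better by $200.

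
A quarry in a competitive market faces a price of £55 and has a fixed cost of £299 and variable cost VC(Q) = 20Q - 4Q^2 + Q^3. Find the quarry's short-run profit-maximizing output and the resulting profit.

Profit = -£149 at Q = 5

AVC = 20 - 4Q + Q^2 has its minimum £16 at Q = 2; price £55 clears that bar, so the firm operates.
MC = 20 - 8Q + 3Q^2. Setting P = MC and taking the root on the rising branch gives Q* = 5.
TR = 55·5 = 275. TC = 299 + 125 = 424. Profit = 275 − 424 = -£149.
That loss of £149 beats the £299 the firm would lose by shutting down; producing recovers £150 of fixed cost.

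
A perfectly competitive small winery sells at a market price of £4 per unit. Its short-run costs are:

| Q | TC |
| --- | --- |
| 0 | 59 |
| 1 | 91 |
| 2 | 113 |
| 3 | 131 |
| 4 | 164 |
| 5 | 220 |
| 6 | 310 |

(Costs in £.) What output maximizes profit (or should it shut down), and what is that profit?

Tabulate TR − TC: Q=0: -59; Q=1: -87; Q=2: -105; Q=3: -119; Q=4: -148; Q=5: -200; Q=6: -286.
Profit is highest at Q = 0. Equivalently, the lowest AVC in the table is 72/3 ≈ £24 at Q = 3, and P = £4 falls below it — price never covers variable cost, so the firm shuts down and loses only its fixed cost.

Q = 0 (shut down); profit = -£59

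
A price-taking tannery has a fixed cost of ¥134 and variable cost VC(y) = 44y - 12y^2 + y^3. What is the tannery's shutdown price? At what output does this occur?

¥8 per unit, at y = 6

The shutdown price is the minimum of AVC. VC = 44y - 12y^2 + y^3, so AVC = 44 - 12y + y^2.
dAVC/dy = -12 + 2y = 0 gives y = 6. min AVC = 44 - 12·6 + 6^2 = 8.
For P < ¥8 the firm produces nothing.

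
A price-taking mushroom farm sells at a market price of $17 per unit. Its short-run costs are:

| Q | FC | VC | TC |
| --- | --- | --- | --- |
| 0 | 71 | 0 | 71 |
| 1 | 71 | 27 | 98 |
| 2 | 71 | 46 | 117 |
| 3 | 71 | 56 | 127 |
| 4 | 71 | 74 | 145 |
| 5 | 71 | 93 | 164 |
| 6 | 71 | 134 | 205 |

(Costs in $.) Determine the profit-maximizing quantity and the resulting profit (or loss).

Q = 0 (shut down); profit = -$71

Compute π = P·Q − TC at each output: Q=0: -71; Q=1: -81; Q=2: -83; Q=3: -76; Q=4: -77; Q=5: -79; Q=6: -103.
Profit is highest at Q = 0. Equivalently, the lowest AVC in the table is 74/4 ≈ $18.50 at Q = 4, and P = $17 falls below it — price never covers variable cost, so the firm shuts down and loses only its fixed cost.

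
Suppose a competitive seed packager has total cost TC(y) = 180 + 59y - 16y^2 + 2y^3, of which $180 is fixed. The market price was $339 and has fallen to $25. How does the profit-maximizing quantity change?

AVC = 59 - 16y + 2y^2, minimized at y = 4 where min AVC = $27. MC = 59 - 32y + 6y^2.
With P = $339 above the shutdown price, P = MC gives y = 10.
At P = $25 < min AVC = $27, price no longer covers variable cost at any output, so the firm shuts down: y = 0.

Output falls from 10 to 0 (the firm shuts down)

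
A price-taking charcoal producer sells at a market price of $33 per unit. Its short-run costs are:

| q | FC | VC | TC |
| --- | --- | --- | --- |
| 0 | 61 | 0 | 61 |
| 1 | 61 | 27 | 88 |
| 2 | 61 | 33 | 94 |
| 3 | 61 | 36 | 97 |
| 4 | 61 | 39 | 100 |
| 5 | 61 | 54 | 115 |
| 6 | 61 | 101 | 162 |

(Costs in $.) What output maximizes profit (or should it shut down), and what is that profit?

Compute π = P·q − TC at each output: q=0: -61; q=1: -55; q=2: -28; q=3: 2; q=4: 32; q=5: 50; q=6: 36.
Profit is maximized at q = 5. AVC there is 54/5 = $10.80 ≤ P, so producing beats shutting down (which would give -$61).

q = 5; profit = $50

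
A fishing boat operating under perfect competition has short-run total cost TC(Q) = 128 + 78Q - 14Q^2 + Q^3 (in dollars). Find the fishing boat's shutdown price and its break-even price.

Shutdown price = $29; break-even price = $46

AVC = 78 - 14Q + Q^2; minimized at Q = 7, giving min AVC = $29. That is the shutdown price.
ATC = 128/Q + 78 - 14Q + Q^2. Setting dATC/dQ = −128/Q^2 − 14 + 2Q = 0 gives Q = 8 (since 2·8^3 − 14·8^2 = 128).
min ATC = 128/8 + 78 − 14·8 + 8^2 = $46. That is the break-even price.
Between these two prices the firm operates at a loss; above $46 it earns a profit.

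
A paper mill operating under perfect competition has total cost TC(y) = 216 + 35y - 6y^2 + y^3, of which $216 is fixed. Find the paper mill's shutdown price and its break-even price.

Shutdown price = $26; break-even price = $71

AVC = 35 - 6y + y^2; minimized at y = 3, giving min AVC = $26. That is the shutdown price.
ATC = 216/y + 35 - 6y + y^2. Setting dATC/dy = −216/y^2 − 6 + 2y = 0 gives y = 6 (since 2·6^3 − 6·6^2 = 216).
min ATC = 216/6 + 35 − 6·6 + 6^2 = $71. That is the break-even price.
Between these two prices the firm operates at a loss; above $71 it earns a profit.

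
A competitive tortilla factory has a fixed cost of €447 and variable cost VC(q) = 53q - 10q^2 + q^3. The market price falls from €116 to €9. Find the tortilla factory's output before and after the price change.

Output falls from 9 to 0 (the firm shuts down)

MC = 53 - 20q + 3q^2; the shutdown threshold is min AVC = €28 (at q = 5).
At P = €116 ≥ min AVC, set P = MC on the rising branch: q = 9.
At P = €9 < min AVC = €28, price no longer covers variable cost at any output, so the firm shuts down: q = 0.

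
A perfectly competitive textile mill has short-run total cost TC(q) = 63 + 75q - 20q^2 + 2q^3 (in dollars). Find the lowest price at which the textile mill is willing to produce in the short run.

$25 per unit

Short-run supply begins at min AVC. From VC = 75q - 20q^2 + 2q^3, AVC = 75 - 20q + 2q^2.
At the minimum of AVC, MC = AVC. MC = 75 - 40q + 6q^2; setting MC = AVC gives 4q^2 - 20q = 0, so q = 5. min AVC = 25.
So the shutdown price is $25.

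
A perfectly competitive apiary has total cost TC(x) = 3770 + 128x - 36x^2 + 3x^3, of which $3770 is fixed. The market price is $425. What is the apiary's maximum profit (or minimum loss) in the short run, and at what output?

AVC = 128 - 36x + 3x^2 has its minimum $20 at x = 6; price $425 clears that bar, so the firm operates.
With MC = 128 - 72x + 9x^2, P = MC on the upward-sloping part at x* = 11.
TR = 425·11 = 4675. TC = 3770 + 1045 = 4815. Profit = 4675 − 4815 = -$140.
By producing, the firm covers all variable cost plus $3630 of fixed cost; shutting down would lose the full $3770.

Profit = -$140 at x = 11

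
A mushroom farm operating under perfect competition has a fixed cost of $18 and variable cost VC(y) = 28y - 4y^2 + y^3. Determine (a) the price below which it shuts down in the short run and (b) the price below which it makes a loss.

AVC = 28 - 4y + y^2; minimized at y = 2, giving min AVC = $24. That is the shutdown price.
ATC = 18/y + 28 - 4y + y^2. Setting dATC/dy = −18/y^2 − 4 + 2y = 0 gives y = 3 (since 2·3^3 − 4·3^2 = 18).
min ATC = 18/3 + 28 − 4·3 + 3^2 = $31. That is the break-even price.
For $24 ≤ P < $31 the firm produces at a loss; below $24 it shuts down.

Shutdown price = $24; break-even price = $31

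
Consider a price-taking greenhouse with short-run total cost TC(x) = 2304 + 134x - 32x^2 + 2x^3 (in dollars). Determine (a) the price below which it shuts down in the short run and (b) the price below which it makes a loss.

Shutdown price = $6; break-even price = $230

Shutdown price = min AVC. AVC = 134 - 32x + 2x^2, with vertex at x = 8 and minimum $6.
ATC = 2304/x + 134 - 32x + 2x^2. Setting dATC/dx = −2304/x^2 − 32 + 4x = 0 gives x = 12 (since 4·12^3 − 32·12^2 = 2304).
min ATC = 2304/12 + 134 − 32·12 + 2·12^2 = $230. That is the break-even price.
Between these two prices the firm operates at a loss; above $230 it earns a profit.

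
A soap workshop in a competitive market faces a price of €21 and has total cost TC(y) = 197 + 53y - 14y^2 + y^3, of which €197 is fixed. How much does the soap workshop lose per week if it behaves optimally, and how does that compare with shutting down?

Profit = -€69 at y = 8

AVC = 53 - 14y + y^2; min AVC = €4 at y = 7. Since P = €21 ≥ min AVC, the firm produces.
MC = 53 - 28y + 3y^2. Setting P = MC and taking the root on the rising branch gives y* = 8.
TR = 21·8 = 168. TC = 197 + 40 = 237. Profit = 168 − 237 = -€69.
That loss of €69 beats the €197 the firm would lose by shutting down; producing recovers €128 of fixed cost.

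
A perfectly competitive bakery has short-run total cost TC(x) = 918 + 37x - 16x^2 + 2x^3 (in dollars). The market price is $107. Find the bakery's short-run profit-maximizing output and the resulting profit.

Profit = -$330 at x = 7

AVC = 37 - 16x + 2x^2 has its minimum $5 at x = 4; price $107 clears that bar, so the firm operates.
MC = 37 - 32x + 6x^2. Setting P = MC and taking the root on the rising branch gives x* = 7.
TR = 107·7 = 749. TC = 918 + 161 = 1079. Profit = 749 − 1079 = -$330.
By producing, the firm covers all variable cost plus $588 of fixed cost; shutting down would lose the full $918.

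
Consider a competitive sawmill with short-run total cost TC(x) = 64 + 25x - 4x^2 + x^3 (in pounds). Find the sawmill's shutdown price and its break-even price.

Shutdown price = min AVC. AVC = 25 - 4x + x^2, with vertex at x = 2 and minimum £21.
ATC = 64/x + 25 - 4x + x^2. Setting dATC/dx = −64/x^2 − 4 + 2x = 0 gives x = 4 (since 2·4^3 − 4·4^2 = 64).
min ATC = 64/4 + 25 − 4·4 + 4^2 = £41. That is the break-even price.
Between these two prices the firm operates at a loss; above £41 it earns a profit.

Shutdown price = £21; break-even price = £41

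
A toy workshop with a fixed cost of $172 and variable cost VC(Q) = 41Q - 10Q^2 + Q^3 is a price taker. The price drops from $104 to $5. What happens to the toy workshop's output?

AVC = 41 - 10Q + Q^2, minimized at Q = 5 where min AVC = $16. MC = 41 - 20Q + 3Q^2.
At P = $104 ≥ min AVC, set P = MC on the rising branch: Q = 9.
At P = $5 < min AVC = $16, price no longer covers variable cost at any output, so the firm shuts down: Q = 0.

Output falls from 9 to 0 (the firm shuts down)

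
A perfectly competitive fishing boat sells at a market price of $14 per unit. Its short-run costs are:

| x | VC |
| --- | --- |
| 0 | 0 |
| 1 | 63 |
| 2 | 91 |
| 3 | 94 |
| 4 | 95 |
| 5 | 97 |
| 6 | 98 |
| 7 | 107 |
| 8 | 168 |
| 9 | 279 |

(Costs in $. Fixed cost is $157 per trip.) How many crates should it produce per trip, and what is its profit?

Tabulate TR − TC: x=0: -157; x=1: -206; x=2: -220; x=3: -209; x=4: -196; x=5: -184; x=6: -171; x=7: -166; x=8: -213; x=9: -310.
Profit is highest at x = 0. Equivalently, the lowest AVC in the table is 107/7 ≈ $15.29 at x = 7, and P = $14 falls below it — price never covers variable cost, so the firm shuts down and loses only its fixed cost.

x = 0 (shut down); profit = -$157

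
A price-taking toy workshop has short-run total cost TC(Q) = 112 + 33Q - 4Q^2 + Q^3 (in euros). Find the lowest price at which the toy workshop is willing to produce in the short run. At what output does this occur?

The shutdown price is the minimum of AVC. VC = 33Q - 4Q^2 + Q^3, so AVC = 33 - 4Q + Q^2.
At the minimum of AVC, MC = AVC. MC = 33 - 8Q + 3Q^2; setting MC = AVC gives 2Q^2 - 4Q = 0, so Q = 2. min AVC = 29.
For P < €29 the firm produces nothing.

€29 per unit, at Q = 2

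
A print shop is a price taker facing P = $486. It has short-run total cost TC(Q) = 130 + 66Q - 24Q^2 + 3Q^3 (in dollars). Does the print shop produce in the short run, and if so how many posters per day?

Produce at Q = 10

From TC, MC = TC'(Q) = 66 - 48Q + 9Q^2 and AVC = VC/Q = 66 - 24Q + 3Q^2.
AVC hits its minimum where MC = AVC, at Q = 4, giving min AVC = 66 - 24·4 + 3·4^2 = $18.
Since P = $486 ≥ min AVC = $18, price covers variable cost and the firm should produce.
Set P = MC: 486 = 66 - 48Q + 9Q^2 → -420 - 48Q + 9Q^2 = 0. The roots are Q = -14/3 and Q = 10; the profit-maximizing output is on the rising part of MC, so Q* = 10.
Check: AVC at Q = 10 is $126 ≤ P, so revenue covers variable cost.
Profit = P·Q − TC = 486·10 − 1390 = $3470.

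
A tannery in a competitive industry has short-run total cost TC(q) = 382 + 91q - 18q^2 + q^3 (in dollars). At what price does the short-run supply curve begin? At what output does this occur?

The shutdown price is the minimum of AVC. VC = 91q - 18q^2 + q^3, so AVC = 91 - 18q + q^2.
dAVC/dq = -18 + 2q = 0 gives q = 9. min AVC = 91 - 18·9 + 9^2 = 10.
For P < $10 the firm produces nothing.

$10 per unit, at q = 9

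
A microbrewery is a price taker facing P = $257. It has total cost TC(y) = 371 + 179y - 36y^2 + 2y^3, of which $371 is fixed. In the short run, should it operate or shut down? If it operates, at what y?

Produce at y = 13

From TC, MC = TC'(y) = 179 - 72y + 6y^2 and AVC = VC/y = 179 - 36y + 2y^2.
The AVC parabola has its vertex at y = 36/4 = 9, where AVC = 179 - 36·9 + 2·9^2 = $17.
P = $257 exceeds min AVC = $17, so the firm stays open.
P = MC gives -78 - 72y + 6y^2 = 0, with roots -1 and 13. Take the larger (rising MC): y* = 13.
Check: AVC at y = 13 is $49 ≤ P, so revenue covers variable cost.
Profit = P·y − TC = 257·13 − 1008 = $2333.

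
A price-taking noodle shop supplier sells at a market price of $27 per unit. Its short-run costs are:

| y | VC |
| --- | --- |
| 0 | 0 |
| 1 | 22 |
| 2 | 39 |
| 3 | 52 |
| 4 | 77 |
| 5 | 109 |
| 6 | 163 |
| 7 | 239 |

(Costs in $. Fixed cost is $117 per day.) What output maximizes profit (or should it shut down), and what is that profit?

y = 4; profit = -$86

Tabulate TR − TC: y=0: -117; y=1: -112; y=2: -102; y=3: -88; y=4: -86; y=5: -91; y=6: -118; y=7: -167.
Profit is maximized at y = 4. AVC there is 77/4 = $19.25 ≤ P, so producing beats shutting down (which would give -$117).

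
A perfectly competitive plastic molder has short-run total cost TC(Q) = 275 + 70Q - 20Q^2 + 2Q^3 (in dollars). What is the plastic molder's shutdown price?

The firm shuts down when price falls below the minimum of average variable cost. AVC = VC/Q = 70 - 20Q + 2Q^2.
dAVC/dQ = -20 + 4Q = 0 gives Q = 5. min AVC = 70 - 20·5 + 2·5^2 = 20.
The firm shuts down for any P below $20.

$20 per unit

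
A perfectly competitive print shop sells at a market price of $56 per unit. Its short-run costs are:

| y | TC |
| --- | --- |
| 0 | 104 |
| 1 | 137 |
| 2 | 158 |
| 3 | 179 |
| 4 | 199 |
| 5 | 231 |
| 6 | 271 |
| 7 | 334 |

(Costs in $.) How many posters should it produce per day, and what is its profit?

y = 6; profit = $65

Profit at each row (π = 56y − TC): y=0: -104; y=1: -81; y=2: -46; y=3: -11; y=4: 25; y=5: 49; y=6: 65; y=7: 58.
Profit is maximized at y = 6. AVC there is 167/6 = $27.83 ≤ P, so producing beats shutting down (which would give -$104).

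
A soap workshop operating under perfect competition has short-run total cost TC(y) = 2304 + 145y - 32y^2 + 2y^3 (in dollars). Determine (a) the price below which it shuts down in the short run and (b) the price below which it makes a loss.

Shutdown price = min AVC. AVC = 145 - 32y + 2y^2, with vertex at y = 8 and minimum $17.
ATC = 2304/y + 145 - 32y + 2y^2. Setting dATC/dy = −2304/y^2 − 32 + 4y = 0 gives y = 12 (since 4·12^3 − 32·12^2 = 2304).
min ATC = 2304/12 + 145 − 32·12 + 2·12^2 = $241. That is the break-even price.
For $17 ≤ P < $241 the firm produces at a loss; below $17 it shuts down.

Shutdown price = $17; break-even price = $241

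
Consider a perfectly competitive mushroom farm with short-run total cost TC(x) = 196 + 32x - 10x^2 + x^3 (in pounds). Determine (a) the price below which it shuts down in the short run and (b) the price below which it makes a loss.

Shutdown price = £7; break-even price = £39

Shutdown price = min AVC. AVC = 32 - 10x + x^2, with vertex at x = 5 and minimum £7.
ATC = 196/x + 32 - 10x + x^2. Setting dATC/dx = −196/x^2 − 10 + 2x = 0 gives x = 7 (since 2·7^3 − 10·7^2 = 196).
min ATC = 196/7 + 32 − 10·7 + 7^2 = £39. That is the break-even price.
Between these two prices the firm operates at a loss; above £39 it earns a profit.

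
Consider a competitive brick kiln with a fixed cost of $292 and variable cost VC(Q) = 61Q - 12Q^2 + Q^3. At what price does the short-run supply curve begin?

Short-run supply begins at min AVC. From VC = 61Q - 12Q^2 + Q^3, AVC = 61 - 12Q + Q^2.
dAVC/dQ = -12 + 2Q = 0 gives Q = 6. min AVC = 61 - 12·6 + 6^2 = 25.
So the shutdown price is $25.

$25 per unit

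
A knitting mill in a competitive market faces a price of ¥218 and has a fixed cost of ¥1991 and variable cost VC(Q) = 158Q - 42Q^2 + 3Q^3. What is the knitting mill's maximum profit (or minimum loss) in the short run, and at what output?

Profit = -¥191 at Q = 10

AVC = 158 - 42Q + 3Q^2; min AVC = ¥11 at Q = 7. Since P = ¥218 ≥ min AVC, the firm produces.
MC = 158 - 84Q + 9Q^2. Setting P = MC and taking the root on the rising branch gives Q* = 10.
TR = 218·10 = 2180. TC = 1991 + 380 = 2371. Profit = 2180 − 2371 = -¥191.
Shutting down would mean losing the fixed cost of ¥1991, so operating at a loss of ¥191 is better by ¥1800.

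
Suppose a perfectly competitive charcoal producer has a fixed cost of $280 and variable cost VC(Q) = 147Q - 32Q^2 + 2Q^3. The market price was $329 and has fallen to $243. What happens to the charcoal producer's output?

Output falls from 13 to 12

AVC = 147 - 32Q + 2Q^2, minimized at Q = 8 where min AVC = $19. MC = 147 - 64Q + 6Q^2.
At P = $329 ≥ min AVC, set P = MC on the rising branch: Q = 13.
At P = $243 ≥ min AVC, set P = MC: Q = 12. The firm stays open but cuts output.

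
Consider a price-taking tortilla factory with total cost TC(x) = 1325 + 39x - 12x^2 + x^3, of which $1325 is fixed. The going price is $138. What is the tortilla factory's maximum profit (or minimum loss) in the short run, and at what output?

AVC = 39 - 12x + x^2; min AVC = $3 at x = 6. Since P = $138 ≥ min AVC, the firm produces.
With MC = 39 - 24x + 3x^2, P = MC on the upward-sloping part at x* = 11.
TR = 138·11 = 1518. TC = 1325 + 308 = 1633. Profit = 1518 − 1633 = -$115.
By producing, the firm covers all variable cost plus $1210 of fixed cost; shutting down would lose the full $1325.

Profit = -$115 at x = 11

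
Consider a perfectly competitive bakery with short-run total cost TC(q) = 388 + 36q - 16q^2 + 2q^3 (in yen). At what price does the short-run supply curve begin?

Short-run supply begins at min AVC. From VC = 36q - 16q^2 + 2q^3, AVC = 36 - 16q + 2q^2.
dAVC/dq = -16 + 4q = 0 gives q = 4. min AVC = 36 - 16·4 + 2·4^2 = 4.
For P < ¥4 the firm produces nothing.

¥4 per unit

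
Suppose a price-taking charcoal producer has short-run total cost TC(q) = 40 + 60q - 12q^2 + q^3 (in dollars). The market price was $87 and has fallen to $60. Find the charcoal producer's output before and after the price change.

Output falls from 9 to 8

AVC = 60 - 12q + q^2, minimized at q = 6 where min AVC = $24. MC = 60 - 24q + 3q^2.
At P = $87 ≥ min AVC, set P = MC on the rising branch: q = 9.
At P = $60 ≥ min AVC, set P = MC: q = 8. The firm stays open but cuts output.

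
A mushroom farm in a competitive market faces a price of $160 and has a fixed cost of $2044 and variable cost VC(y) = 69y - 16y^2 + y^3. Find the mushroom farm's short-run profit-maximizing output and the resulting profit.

AVC = 69 - 16y + y^2 has its minimum $5 at y = 8; price $160 clears that bar, so the firm operates.
With MC = 69 - 32y + 3y^2, P = MC on the upward-sloping part at y* = 13.
TR = 160·13 = 2080. TC = 2044 + 390 = 2434. Profit = 2080 − 2434 = -$354.
By producing, the firm covers all variable cost plus $1690 of fixed cost; shutting down would lose the full $2044.

Profit = -$354 at y = 13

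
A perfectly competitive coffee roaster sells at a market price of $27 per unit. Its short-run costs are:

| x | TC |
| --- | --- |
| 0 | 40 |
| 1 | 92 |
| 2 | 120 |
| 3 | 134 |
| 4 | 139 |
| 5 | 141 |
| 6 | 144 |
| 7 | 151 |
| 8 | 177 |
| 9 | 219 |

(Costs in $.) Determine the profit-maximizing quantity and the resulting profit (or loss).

x = 8; profit = $39

Compute π = P·x − TC at each output: x=0: -40; x=1: -65; x=2: -66; x=3: -53; x=4: -31; x=5: -6; x=6: 18; x=7: 38; x=8: 39; x=9: 24.
Profit is maximized at x = 8. AVC there is 137/8 = $17.12 ≤ P, so producing beats shutting down (which would give -$40).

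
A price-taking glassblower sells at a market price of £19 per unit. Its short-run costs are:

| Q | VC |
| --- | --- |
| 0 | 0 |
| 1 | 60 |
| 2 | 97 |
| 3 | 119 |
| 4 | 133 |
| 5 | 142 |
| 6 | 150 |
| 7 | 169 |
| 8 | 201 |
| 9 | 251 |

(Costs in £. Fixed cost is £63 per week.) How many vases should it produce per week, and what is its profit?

Q = 0 (shut down); profit = -£63

Profit at each row (π = 19Q − TC): Q=0: -63; Q=1: -104; Q=2: -122; Q=3: -125; Q=4: -120; Q=5: -110; Q=6: -99; Q=7: -99; Q=8: -112; Q=9: -143.
Profit is highest at Q = 0. Equivalently, the lowest AVC in the table is 169/7 ≈ £24.14 at Q = 7, and P = £19 falls below it — price never covers variable cost, so the firm shuts down and loses only its fixed cost.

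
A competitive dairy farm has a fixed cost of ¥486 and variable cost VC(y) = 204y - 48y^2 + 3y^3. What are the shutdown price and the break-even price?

Shutdown price = min AVC. AVC = 204 - 48y + 3y^2, with vertex at y = 8 and minimum ¥12.
ATC = 486/y + 204 - 48y + 3y^2. Setting dATC/dy = −486/y^2 − 48 + 6y = 0 gives y = 9 (since 6·9^3 − 48·9^2 = 486).
min ATC = 486/9 + 204 − 48·9 + 3·9^2 = ¥69. That is the break-even price.
For ¥12 ≤ P < ¥69 the firm produces at a loss; below ¥12 it shuts down.

Shutdown price = ¥12; break-even price = ¥69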